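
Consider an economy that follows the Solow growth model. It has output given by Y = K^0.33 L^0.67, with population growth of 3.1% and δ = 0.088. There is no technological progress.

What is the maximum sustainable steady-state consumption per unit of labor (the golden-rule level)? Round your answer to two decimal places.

At the golden rule, f'(k) = n + δ, so α·k^(α−1) = n + δ and k_gold = (α/(n + δ))^(1/(1−α)).
k_gold = (0.33/0.119)^(1/0.67) = 2.7731^1.4925 ≈ 4.5827
c_gold = f(k_gold) − (n + δ)·k_gold = 1.6526 − 0.119×4.5827 ≈ 1.1073

c_gold ≈ 1.11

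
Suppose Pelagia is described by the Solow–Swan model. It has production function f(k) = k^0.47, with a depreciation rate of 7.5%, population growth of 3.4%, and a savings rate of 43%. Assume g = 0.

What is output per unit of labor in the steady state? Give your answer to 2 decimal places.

y* ≈ 3.38

At the steady state, Δk = 0, so s·k^α = (n + δ)·k.
Dividing both sides by k: k^(1−α) = s / (n + δ).
k^0.53 = 0.43 / (0.034 + 0.075) = 0.43 / 0.109 = 3.9450
k* = 3.9450^(1/0.53) ≈ 13.3235
y* = (k*)^α = 13.3235^0.47 ≈ 3.3773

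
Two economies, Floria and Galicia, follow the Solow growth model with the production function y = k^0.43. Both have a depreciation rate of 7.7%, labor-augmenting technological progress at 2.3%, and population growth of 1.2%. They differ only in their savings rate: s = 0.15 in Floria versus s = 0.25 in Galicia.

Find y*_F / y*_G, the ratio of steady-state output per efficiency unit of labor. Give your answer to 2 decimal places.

y*_F / y*_G ≈ 0.68

Steady-state y* = [s/(n + g + δ)]^(α/(1−α)), so the ratio is [ (s_F/(n + g + δ)_F) / (s_G/(n + g + δ)_G) ]^0.7544.
s_F/(n + g + δ)_F = 0.15/0.112 = 1.3393; s_G/(n + g + δ)_G = 0.25/0.112 = 2.2321.
Ratio = (1.3393/2.2321)^0.7544 = 0.6000^0.7544 ≈ 0.6802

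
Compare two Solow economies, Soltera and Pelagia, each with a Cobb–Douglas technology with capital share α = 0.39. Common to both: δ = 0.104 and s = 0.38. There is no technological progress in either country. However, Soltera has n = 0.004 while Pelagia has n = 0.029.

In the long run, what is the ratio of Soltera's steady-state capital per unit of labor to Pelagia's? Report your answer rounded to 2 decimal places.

Steady-state k* = [s/(n + δ)]^(1/(1−α)), so the ratio is [ (s_S/(n + δ)_S) / (s_P/(n + δ)_P) ]^1.6393.
s_S/(n + δ)_S = 0.38/0.108 = 3.5185; s_P/(n + δ)_P = 0.38/0.133 = 2.8571.
Ratio = (3.5185/2.8571)^1.6393 = 1.2315^1.6393 ≈ 1.4069

ratio ≈ 1.41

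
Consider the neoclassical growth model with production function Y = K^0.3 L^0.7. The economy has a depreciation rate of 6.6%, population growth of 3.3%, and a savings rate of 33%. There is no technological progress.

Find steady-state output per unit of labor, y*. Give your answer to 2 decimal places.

y* ≈ 1.68

At the steady state, Δk = 0, so s·k^α = (n + δ)·k.
Dividing both sides by k: k^(1−α) = s / (n + δ).
k^0.7 = 0.33 / (0.033 + 0.066) = 0.33 / 0.099 = 3.3333
k* = 3.3333^(1/0.7) ≈ 5.5842
y* = (k*)^α = 5.5842^0.3 ≈ 1.6753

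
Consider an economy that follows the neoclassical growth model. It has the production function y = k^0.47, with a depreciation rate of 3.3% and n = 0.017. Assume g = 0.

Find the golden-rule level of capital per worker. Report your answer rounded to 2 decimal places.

The golden rule sets f'(k) = n + δ, i.e. α·k^(α−1) = n + δ.
So k^(1−α) = α / (n + δ) = 0.47 / 0.050 = 9.4000.
k_gold = 9.4000^(1/0.53) ≈ 68.5631

k_gold ≈ 68.56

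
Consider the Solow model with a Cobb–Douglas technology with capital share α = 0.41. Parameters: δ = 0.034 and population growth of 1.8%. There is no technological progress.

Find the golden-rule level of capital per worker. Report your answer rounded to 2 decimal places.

k_gold ≈ 33.11

The golden rule sets f'(k) = n + δ, i.e. α·k^(α−1) = n + δ.
So k^(1−α) = α / (n + δ) = 0.41 / 0.052 = 7.8846.
k_gold = 7.8846^(1/0.59) ≈ 33.1105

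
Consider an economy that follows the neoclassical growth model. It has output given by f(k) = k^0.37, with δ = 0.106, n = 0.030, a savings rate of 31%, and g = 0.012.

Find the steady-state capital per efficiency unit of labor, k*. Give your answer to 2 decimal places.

k* ≈ 3.23

Steady state requires s·f(k) = (n + g + δ)·k, i.e. s·k^α = (n + g + δ)·k.
Rearranging, k^(1−α) = s / (n + g + δ).
k^0.63 = 0.31 / (0.030 + 0.012 + 0.106) = 0.31 / 0.148 = 2.0946
k* = 2.0946^(1/0.63) ≈ 3.2336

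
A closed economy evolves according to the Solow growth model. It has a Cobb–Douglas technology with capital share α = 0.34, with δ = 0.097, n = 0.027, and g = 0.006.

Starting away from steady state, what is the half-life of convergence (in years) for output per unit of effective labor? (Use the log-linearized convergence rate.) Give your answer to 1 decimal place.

Near the steady state the convergence rate is λ = (1 − α)(n + g + δ).
λ = (1 − 0.34) × 0.130 = 0.66 × 0.130 = 0.0858
Half-life = ln 2 / λ = 0.6931 / 0.0858 ≈ 8.08 years

t_½ ≈ 8.1 years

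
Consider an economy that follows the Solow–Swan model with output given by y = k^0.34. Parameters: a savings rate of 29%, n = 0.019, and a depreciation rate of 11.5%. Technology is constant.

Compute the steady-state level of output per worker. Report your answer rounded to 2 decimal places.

y* ≈ 1.49

At the steady state, Δk = 0, so s·k^α = (n + δ)·k.
Rearranging, k^(1−α) = s / (n + δ).
k^0.66 = 0.29 / (0.019 + 0.115) = 0.29 / 0.134 = 2.1642
k* = 2.1642^(1/0.66) ≈ 3.2213
y* = (k*)^α = 3.2213^0.34 ≈ 1.4884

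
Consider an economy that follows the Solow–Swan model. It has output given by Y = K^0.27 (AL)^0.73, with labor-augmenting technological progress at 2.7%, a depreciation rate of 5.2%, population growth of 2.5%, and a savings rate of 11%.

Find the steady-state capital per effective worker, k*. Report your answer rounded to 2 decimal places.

k* = 1.08

In steady state, investment equals break-even investment: s·k^α = (n + g + δ)·k.
Dividing both sides by k: k^(1−α) = s / (n + g + δ).
k^0.73 = 0.11 / (0.025 + 0.027 + 0.052) = 0.11 / 0.104 = 1.0577
k* = 1.0577^(1/0.73) ≈ 1.0799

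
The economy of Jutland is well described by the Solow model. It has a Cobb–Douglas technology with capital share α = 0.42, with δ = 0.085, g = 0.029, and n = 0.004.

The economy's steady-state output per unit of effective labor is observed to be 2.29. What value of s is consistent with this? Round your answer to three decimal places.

In steady state, investment equals break-even investment: s·k^α = (n + g + δ)·k.
Since y* = [s/(n + g + δ)]^(α/(1−α)), we have s/(n + g + δ) = (y*)^((1−α)/α) = 2.29^1.381 = 3.1400.
Therefore s = 3.1400 × (n + g + δ) = 3.1400 × 0.118 = 0.3705.

s ≈ 0.371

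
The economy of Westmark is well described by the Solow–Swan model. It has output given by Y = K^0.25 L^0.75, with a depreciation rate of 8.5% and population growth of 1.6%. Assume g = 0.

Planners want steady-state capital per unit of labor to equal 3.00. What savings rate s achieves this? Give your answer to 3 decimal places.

Steady state requires s·f(k) = (n + δ)·k, i.e. s·k^α = (n + δ)·k.
So s / (n + δ) = (k*)^(1−α) = 3.00^0.75 = 2.2795.
Therefore s = 2.2795 × (n + δ) = 2.2795 × 0.101 = 0.2302.

s ≈ 0.230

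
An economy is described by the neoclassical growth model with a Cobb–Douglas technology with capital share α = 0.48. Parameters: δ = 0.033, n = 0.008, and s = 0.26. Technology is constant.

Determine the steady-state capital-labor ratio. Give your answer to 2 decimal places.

k* ≈ 34.89

Steady state requires s·f(k) = (n + δ)·k, i.e. s·k^α = (n + δ)·k.
Rearranging, k^(1−α) = s / (n + δ).
k^0.52 = 0.26 / (0.008 + 0.033) = 0.26 / 0.041 = 6.3415
k* = 6.3415^(1/0.52) ≈ 34.8881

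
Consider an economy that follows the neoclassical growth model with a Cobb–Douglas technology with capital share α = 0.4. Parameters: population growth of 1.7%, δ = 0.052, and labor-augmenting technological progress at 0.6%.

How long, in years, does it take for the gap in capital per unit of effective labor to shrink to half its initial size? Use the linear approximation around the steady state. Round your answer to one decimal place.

half-life ≈ 15.4 years

Near the steady state the convergence rate is λ = (1 − α)(n + g + δ).
λ = (1 − 0.4) × 0.075 = 0.6 × 0.075 = 0.0450
Half-life = ln 2 / λ = 0.6931 / 0.0450 ≈ 15.40 years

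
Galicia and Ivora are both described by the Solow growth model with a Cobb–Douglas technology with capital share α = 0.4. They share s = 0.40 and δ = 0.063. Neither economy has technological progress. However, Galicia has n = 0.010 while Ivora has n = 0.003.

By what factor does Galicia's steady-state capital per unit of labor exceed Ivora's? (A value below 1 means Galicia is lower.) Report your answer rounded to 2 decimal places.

Steady-state k* = [s/(n + δ)]^(1/(1−α)), so the ratio is [ (s_G/(n + δ)_G) / (s_I/(n + δ)_I) ]^1.6667.
s_G/(n + δ)_G = 0.40/0.073 = 5.4795; s_I/(n + δ)_I = 0.40/0.066 = 6.0606.
Ratio = (5.4795/6.0606)^1.6667 = 0.9041^1.6667 ≈ 0.8453

ratio ≈ 0.85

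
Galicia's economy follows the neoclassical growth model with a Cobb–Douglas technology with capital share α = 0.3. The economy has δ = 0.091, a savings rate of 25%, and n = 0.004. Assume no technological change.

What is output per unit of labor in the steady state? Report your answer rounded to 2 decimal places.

In steady state, investment equals break-even investment: s·k^α = (n + δ)·k.
Rearranging, k^(1−α) = s / (n + δ).
k^0.7 = 0.25 / (0.004 + 0.091) = 0.25 / 0.095 = 2.6316
k* = 2.6316^(1/0.7) ≈ 3.9840
y* = (k*)^α = 3.9840^0.3 ≈ 1.5139

y* ≈ 1.51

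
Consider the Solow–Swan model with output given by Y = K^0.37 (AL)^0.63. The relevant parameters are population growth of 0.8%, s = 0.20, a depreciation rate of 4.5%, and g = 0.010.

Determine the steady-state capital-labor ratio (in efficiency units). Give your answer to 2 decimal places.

k* = 6.26

Steady state requires s·f(k) = (n + g + δ)·k, i.e. s·k^α = (n + g + δ)·k.
Dividing both sides by k: k^(1−α) = s / (n + g + δ).
k^0.63 = 0.20 / (0.008 + 0.010 + 0.045) = 0.20 / 0.063 = 3.1746
k* = 3.1746^(1/0.63) ≈ 6.2565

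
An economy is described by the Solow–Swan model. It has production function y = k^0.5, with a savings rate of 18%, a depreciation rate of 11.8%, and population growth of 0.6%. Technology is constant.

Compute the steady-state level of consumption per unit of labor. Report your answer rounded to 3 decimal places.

At the steady state, Δk = 0, so s·k^α = (n + δ)·k.
Rearranging, k^(1−α) = s / (n + δ).
k^0.5 = 0.18 / (0.006 + 0.118) = 0.18 / 0.124 = 1.4516
k* = 1.4516^(1/0.5) ≈ 2.1071
y* = (k*)^α = 2.1071^0.5 ≈ 1.4516
c* = (1 − s)·y* = (1 − 0.18) × 1.4516 ≈ 1.1903

c* ≈ 1.190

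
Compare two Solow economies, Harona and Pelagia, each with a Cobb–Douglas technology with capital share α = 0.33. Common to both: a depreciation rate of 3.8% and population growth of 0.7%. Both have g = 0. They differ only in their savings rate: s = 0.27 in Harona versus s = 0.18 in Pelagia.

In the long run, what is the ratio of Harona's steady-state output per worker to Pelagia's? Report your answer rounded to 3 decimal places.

Steady-state y* = [s/(n + δ)]^(α/(1−α)), so the ratio is [ (s_H/(n + δ)_H) / (s_P/(n + δ)_P) ]^0.4925.
s_H/(n + δ)_H = 0.27/0.045 = 6.0000; s_P/(n + δ)_P = 0.18/0.045 = 4.0000.
Ratio = (6.0000/4.0000)^0.4925 = 1.5000^0.4925 ≈ 1.2210

y*_H / y*_P ≈ 1.221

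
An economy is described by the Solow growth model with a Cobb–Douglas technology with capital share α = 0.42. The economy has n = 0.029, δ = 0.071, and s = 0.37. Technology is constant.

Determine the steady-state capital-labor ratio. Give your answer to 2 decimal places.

In steady state, investment equals break-even investment: s·k^α = (n + δ)·k.
Rearranging, k^(1−α) = s / (n + δ).
k^0.58 = 0.37 / (0.029 + 0.071) = 0.37 / 0.100 = 3.7000
k* = 3.7000^(1/0.58) ≈ 9.5424

k* ≈ 9.54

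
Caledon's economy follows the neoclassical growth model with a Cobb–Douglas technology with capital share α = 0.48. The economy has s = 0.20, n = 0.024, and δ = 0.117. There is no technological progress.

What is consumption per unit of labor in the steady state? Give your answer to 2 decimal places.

c* ≈ 1.10

At the steady state, Δk = 0, so s·k^α = (n + δ)·k.
Rearranging, k^(1−α) = s / (n + δ).
k^0.52 = 0.20 / (0.024 + 0.117) = 0.20 / 0.141 = 1.4184
k* = 1.4184^(1/0.52) ≈ 1.9585
y* = (k*)^α = 1.9585^0.48 ≈ 1.3808
c* = (1 − s)·y* = (1 − 0.20) × 1.3808 ≈ 1.1046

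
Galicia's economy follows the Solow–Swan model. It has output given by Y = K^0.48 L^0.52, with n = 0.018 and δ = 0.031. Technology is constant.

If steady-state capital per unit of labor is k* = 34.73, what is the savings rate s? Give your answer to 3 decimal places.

s ≈ 0.310

At the steady state, Δk = 0, so s·k^α = (n + δ)·k.
So s / (n + δ) = (k*)^(1−α) = 34.73^0.52 = 6.3265.
Therefore s = 6.3265 × (n + δ) = 6.3265 × 0.049 = 0.3100.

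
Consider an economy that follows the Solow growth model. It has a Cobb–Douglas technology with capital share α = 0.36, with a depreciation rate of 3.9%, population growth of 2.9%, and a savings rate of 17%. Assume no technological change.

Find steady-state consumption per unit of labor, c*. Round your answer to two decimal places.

c* ≈ 1.39

At the steady state, Δk = 0, so s·k^α = (n + δ)·k.
Rearranging, k^(1−α) = s / (n + δ).
k^0.64 = 0.17 / (0.029 + 0.039) = 0.17 / 0.068 = 2.5000
k* = 2.5000^(1/0.64) ≈ 4.1858
y* = (k*)^α = 4.1858^0.36 ≈ 1.6743
c* = (1 − s)·y* = (1 − 0.17) × 1.6743 ≈ 1.3897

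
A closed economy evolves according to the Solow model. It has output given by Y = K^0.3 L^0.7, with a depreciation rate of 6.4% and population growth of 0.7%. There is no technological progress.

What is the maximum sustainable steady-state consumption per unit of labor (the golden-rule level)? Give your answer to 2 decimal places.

At the golden rule, f'(k) = n + δ, so α·k^(α−1) = n + δ and k_gold = (α/(n + δ))^(1/(1−α)).
k_gold = (0.3/0.071)^(1/0.7) = 4.2254^1.4286 ≈ 7.8364
c_gold = f(k_gold) − (n + δ)·k_gold = 1.8545 − 0.071×7.8364 ≈ 1.2981

c_gold ≈ 1.30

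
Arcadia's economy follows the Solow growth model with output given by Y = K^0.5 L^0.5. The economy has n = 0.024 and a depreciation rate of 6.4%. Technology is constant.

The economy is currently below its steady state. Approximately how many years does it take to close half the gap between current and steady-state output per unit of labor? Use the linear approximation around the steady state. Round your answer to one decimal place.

t_½ ≈ 15.8 years

Near the steady state the convergence rate is λ = (1 − α)(n + δ).
λ = (1 − 0.5) × 0.088 = 0.5 × 0.088 = 0.0440
Half-life = ln 2 / λ = 0.6931 / 0.0440 ≈ 15.75 years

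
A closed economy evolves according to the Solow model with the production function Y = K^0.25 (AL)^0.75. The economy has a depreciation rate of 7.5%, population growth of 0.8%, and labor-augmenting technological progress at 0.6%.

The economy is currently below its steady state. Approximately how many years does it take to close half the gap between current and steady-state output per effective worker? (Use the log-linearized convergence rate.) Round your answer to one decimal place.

Near the steady state the convergence rate is λ = (1 − α)(n + g + δ).
λ = (1 − 0.25) × 0.089 = 0.75 × 0.089 = 0.06675
Half-life = ln 2 / λ = 0.6931 / 0.06675 ≈ 10.38 years

t_½ ≈ 10.4 years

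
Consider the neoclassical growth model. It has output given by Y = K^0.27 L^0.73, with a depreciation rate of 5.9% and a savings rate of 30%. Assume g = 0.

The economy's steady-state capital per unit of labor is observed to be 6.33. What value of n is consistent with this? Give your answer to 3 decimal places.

n ≈ 0.019

At the steady state, Δk = 0, so s·k^α = (n + δ)·k.
So s / (n + δ) = (k*)^(1−α) = 6.33^0.73 = 3.8461.
Therefore n + δ = s / 3.8461 = 0.30 / 3.8461 = 0.0780, so n = 0.0780 − 0.059 = 0.0190.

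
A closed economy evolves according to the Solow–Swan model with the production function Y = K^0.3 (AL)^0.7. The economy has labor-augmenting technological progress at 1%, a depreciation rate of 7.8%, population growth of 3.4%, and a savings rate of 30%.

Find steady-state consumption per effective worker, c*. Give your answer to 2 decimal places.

At the steady state, Δk = 0, so s·k^α = (n + g + δ)·k.
Dividing both sides by k: k^(1−α) = s / (n + g + δ).
k^0.7 = 0.30 / (0.034 + 0.010 + 0.078) = 0.30 / 0.122 = 2.4590
k* = 2.4590^(1/0.7) ≈ 3.6160
y* = (k*)^α = 3.6160^0.3 ≈ 1.4705
c* = (1 − s)·y* = (1 − 0.30) × 1.4705 ≈ 1.0294

c* = 1.03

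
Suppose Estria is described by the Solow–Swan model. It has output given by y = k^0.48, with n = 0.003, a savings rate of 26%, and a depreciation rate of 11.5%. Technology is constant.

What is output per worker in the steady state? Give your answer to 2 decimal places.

At the steady state, Δk = 0, so s·k^α = (n + δ)·k.
Dividing both sides by k: k^(1−α) = s / (n + δ).
k^0.52 = 0.26 / (0.003 + 0.115) = 0.26 / 0.118 = 2.2034
k* = 2.2034^(1/0.52) ≈ 4.5687
y* = (k*)^α = 4.5687^0.48 ≈ 2.0735

y* = 2.07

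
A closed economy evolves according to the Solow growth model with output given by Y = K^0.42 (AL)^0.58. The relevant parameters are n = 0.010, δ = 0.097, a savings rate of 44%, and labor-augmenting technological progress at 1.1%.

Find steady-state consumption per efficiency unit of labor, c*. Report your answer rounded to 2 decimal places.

c* = 1.45

At the steady state, Δk = 0, so s·k^α = (n + g + δ)·k.
Rearranging, k^(1−α) = s / (n + g + δ).
k^0.58 = 0.44 / (0.010 + 0.011 + 0.097) = 0.44 / 0.118 = 3.7288
k* = 3.7288^(1/0.58) ≈ 9.6708
y* = (k*)^α = 9.6708^0.42 ≈ 2.5935
c* = (1 − s)·y* = (1 − 0.44) × 2.5935 ≈ 1.4524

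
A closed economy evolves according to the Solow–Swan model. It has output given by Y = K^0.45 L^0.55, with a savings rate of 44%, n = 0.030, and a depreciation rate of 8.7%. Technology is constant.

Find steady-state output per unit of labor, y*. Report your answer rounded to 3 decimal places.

y* = 2.956

At the steady state, Δk = 0, so s·k^α = (n + δ)·k.
Dividing both sides by k: k^(1−α) = s / (n + δ).
k^0.55 = 0.44 / (0.030 + 0.087) = 0.44 / 0.117 = 3.7607
k* = 3.7607^(1/0.55) ≈ 11.1159
y* = (k*)^α = 11.1159^0.45 ≈ 2.9558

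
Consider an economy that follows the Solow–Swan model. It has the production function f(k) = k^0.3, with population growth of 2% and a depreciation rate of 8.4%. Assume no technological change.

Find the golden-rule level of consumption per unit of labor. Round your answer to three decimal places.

c_gold ≈ 1.102

At the golden rule, f'(k) = n + δ, so α·k^(α−1) = n + δ and k_gold = (α/(n + δ))^(1/(1−α)).
k_gold = (0.3/0.104)^(1/0.7) = 2.8846^1.4286 ≈ 4.5423
c_gold = f(k_gold) − (n + δ)·k_gold = 1.5746 − 0.104×4.5423 ≈ 1.1022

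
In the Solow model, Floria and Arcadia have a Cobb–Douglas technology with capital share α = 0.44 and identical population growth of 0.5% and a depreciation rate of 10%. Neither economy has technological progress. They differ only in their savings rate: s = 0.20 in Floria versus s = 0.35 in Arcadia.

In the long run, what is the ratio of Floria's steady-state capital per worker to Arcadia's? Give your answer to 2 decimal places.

ratio ≈ 0.37

Steady-state k* = [s/(n + δ)]^(1/(1−α)), so the ratio is [ (s_F/(n + δ)_F) / (s_A/(n + δ)_A) ]^1.7857.
s_F/(n + δ)_F = 0.20/0.105 = 1.9048; s_A/(n + δ)_A = 0.35/0.105 = 3.3333.
Ratio = (1.9048/3.3333)^1.7857 = 0.5714^1.7857 ≈ 0.3681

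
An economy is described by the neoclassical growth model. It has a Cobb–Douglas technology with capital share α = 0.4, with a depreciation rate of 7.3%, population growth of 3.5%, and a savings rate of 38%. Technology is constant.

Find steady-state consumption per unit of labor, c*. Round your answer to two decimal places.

In steady state, investment equals break-even investment: s·k^α = (n + δ)·k.
Rearranging, k^(1−α) = s / (n + δ).
k^0.6 = 0.38 / (0.035 + 0.073) = 0.38 / 0.108 = 3.5185
k* = 3.5185^(1/0.6) ≈ 8.1395
y* = (k*)^α = 8.1395^0.4 ≈ 2.3133
c* = (1 − s)·y* = (1 − 0.38) × 2.3133 ≈ 1.4342

c* = 1.43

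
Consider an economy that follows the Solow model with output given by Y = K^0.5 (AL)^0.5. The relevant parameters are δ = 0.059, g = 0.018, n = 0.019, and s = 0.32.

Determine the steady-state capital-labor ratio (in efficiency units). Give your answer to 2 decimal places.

k* ≈ 11.11

At the steady state, Δk = 0, so s·k^α = (n + g + δ)·k.
Dividing both sides by k: k^(1−α) = s / (n + g + δ).
k^0.5 = 0.32 / (0.019 + 0.018 + 0.059) = 0.32 / 0.096 = 3.3333
k* = 3.3333^(1/0.5) ≈ 11.1109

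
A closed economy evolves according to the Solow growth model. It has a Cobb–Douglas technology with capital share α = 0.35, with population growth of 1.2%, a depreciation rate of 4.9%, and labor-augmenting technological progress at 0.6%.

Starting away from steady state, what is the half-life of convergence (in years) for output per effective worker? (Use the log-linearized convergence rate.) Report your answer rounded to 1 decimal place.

Near the steady state the convergence rate is λ = (1 − α)(n + g + δ).
λ = (1 − 0.35) × 0.067 = 0.65 × 0.067 = 0.04355
Half-life = ln 2 / λ = 0.6931 / 0.04355 ≈ 15.92 years

about 15.9 years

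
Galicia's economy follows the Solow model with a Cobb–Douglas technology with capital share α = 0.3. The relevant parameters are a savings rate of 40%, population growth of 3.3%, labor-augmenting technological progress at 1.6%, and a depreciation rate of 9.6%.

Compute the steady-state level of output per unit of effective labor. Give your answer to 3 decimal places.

y* = 1.545

Steady state requires s·f(k) = (n + g + δ)·k, i.e. s·k^α = (n + g + δ)·k.
Dividing both sides by k: k^(1−α) = s / (n + g + δ).
k^0.7 = 0.40 / (0.033 + 0.016 + 0.096) = 0.40 / 0.145 = 2.7586
k* = 2.7586^(1/0.7) ≈ 4.2614
y* = (k*)^α = 4.2614^0.3 ≈ 1.5448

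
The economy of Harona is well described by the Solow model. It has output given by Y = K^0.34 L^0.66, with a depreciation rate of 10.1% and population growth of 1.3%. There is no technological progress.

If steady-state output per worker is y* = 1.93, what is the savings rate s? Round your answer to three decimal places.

s ≈ 0.409

At the steady state, Δk = 0, so s·k^α = (n + δ)·k.
Since y* = [s/(n + δ)]^(α/(1−α)), we have s/(n + δ) = (y*)^((1−α)/α) = 1.93^1.9412 = 3.5836.
Therefore s = 3.5836 × (n + δ) = 3.5836 × 0.114 = 0.4085.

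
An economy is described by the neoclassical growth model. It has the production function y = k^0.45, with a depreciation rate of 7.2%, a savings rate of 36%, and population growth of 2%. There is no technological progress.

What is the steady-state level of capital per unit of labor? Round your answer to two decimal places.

k* ≈ 11.95

Steady state requires s·f(k) = (n + δ)·k, i.e. s·k^α = (n + δ)·k.
Rearranging, k^(1−α) = s / (n + δ).
k^0.55 = 0.36 / (0.020 + 0.072) = 0.36 / 0.092 = 3.9130
k* = 3.9130^(1/0.55) ≈ 11.9479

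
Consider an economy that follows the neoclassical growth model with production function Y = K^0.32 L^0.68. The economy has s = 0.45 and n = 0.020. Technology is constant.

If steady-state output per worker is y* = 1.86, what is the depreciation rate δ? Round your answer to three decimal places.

At the steady state, Δk = 0, so s·k^α = (n + δ)·k.
Since y* = [s/(n + δ)]^(α/(1−α)), we have s/(n + δ) = (y*)^((1−α)/α) = 1.86^2.125 = 3.7387.
Therefore n + δ = s / 3.7387 = 0.45 / 3.7387 = 0.1204, so δ = 0.1204 − 0.020 = 0.1004.

δ ≈ 0.100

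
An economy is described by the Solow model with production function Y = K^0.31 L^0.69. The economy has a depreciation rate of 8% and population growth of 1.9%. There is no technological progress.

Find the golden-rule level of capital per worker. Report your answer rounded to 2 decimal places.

The golden rule sets f'(k) = n + δ, i.e. α·k^(α−1) = n + δ.
So k^(1−α) = α / (n + δ) = 0.31 / 0.099 = 3.1313.
k_gold = 3.1313^(1/0.69) ≈ 5.2293

k_gold ≈ 5.23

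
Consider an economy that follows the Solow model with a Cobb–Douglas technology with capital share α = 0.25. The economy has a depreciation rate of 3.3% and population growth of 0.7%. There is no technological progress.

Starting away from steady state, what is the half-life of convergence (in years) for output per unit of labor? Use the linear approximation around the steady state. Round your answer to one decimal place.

about 23.1 years

Near the steady state the convergence rate is λ = (1 − α)(n + δ).
λ = (1 − 0.25) × 0.040 = 0.75 × 0.040 = 0.0300
Half-life = ln 2 / λ = 0.6931 / 0.0300 ≈ 23.10 years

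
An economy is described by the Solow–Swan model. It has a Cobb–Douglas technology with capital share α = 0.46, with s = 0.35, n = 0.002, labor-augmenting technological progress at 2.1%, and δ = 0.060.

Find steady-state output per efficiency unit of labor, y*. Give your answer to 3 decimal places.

In steady state, investment equals break-even investment: s·k^α = (n + g + δ)·k.
Dividing both sides by k: k^(1−α) = s / (n + g + δ).
k^0.54 = 0.35 / (0.002 + 0.021 + 0.060) = 0.35 / 0.083 = 4.2169
k* = 4.2169^(1/0.54) ≈ 14.3680
y* = (k*)^α = 14.3680^0.46 ≈ 3.4072

y* = 3.407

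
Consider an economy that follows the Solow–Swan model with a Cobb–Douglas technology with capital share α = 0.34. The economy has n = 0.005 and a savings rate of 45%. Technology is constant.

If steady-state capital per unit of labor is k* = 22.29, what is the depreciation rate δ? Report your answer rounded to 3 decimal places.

In steady state, investment equals break-even investment: s·k^α = (n + δ)·k.
So s / (n + δ) = (k*)^(1−α) = 22.29^0.66 = 7.7581.
Therefore n + δ = s / 7.7581 = 0.45 / 7.7581 = 0.0580, so δ = 0.0580 − 0.005 = 0.0530.

δ ≈ 0.053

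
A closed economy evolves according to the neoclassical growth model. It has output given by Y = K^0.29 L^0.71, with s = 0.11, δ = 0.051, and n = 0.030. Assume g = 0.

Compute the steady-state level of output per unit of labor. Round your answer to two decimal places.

y* = 1.13

At the steady state, Δk = 0, so s·k^α = (n + δ)·k.
Dividing both sides by k: k^(1−α) = s / (n + δ).
k^0.71 = 0.11 / (0.030 + 0.051) = 0.11 / 0.081 = 1.3580
k* = 1.3580^(1/0.71) ≈ 1.5388
y* = (k*)^α = 1.5388^0.29 ≈ 1.1331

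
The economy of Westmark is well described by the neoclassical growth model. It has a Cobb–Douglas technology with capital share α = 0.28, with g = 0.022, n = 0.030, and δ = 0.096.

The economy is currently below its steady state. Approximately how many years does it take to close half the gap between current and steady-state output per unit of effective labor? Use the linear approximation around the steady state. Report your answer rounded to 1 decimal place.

Near the steady state the convergence rate is λ = (1 − α)(n + g + δ).
λ = (1 − 0.28) × 0.148 = 0.72 × 0.148 = 0.10656
Half-life = ln 2 / λ = 0.6931 / 0.10656 ≈ 6.50 years

t_½ ≈ 6.5 years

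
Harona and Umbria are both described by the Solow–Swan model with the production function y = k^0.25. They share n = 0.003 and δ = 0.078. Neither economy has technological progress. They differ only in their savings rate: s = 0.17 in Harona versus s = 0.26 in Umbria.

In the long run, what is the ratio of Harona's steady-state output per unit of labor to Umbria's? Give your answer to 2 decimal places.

Steady-state y* = [s/(n + δ)]^(α/(1−α)), so the ratio is [ (s_H/(n + δ)_H) / (s_U/(n + δ)_U) ]^0.3333.
s_H/(n + δ)_H = 0.17/0.081 = 2.0988; s_U/(n + δ)_U = 0.26/0.081 = 3.2099.
Ratio = (2.0988/3.2099)^0.3333 = 0.6539^0.3333 ≈ 0.8680

y*_H / y*_U ≈ 0.87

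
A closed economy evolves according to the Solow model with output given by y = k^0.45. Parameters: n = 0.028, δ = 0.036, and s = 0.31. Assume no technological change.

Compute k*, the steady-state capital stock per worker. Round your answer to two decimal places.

At the steady state, Δk = 0, so s·k^α = (n + δ)·k.
Dividing both sides by k: k^(1−α) = s / (n + δ).
k^0.55 = 0.31 / (0.028 + 0.036) = 0.31 / 0.064 = 4.8438
k* = 4.8438^(1/0.55) ≈ 17.6114

k* ≈ 17.61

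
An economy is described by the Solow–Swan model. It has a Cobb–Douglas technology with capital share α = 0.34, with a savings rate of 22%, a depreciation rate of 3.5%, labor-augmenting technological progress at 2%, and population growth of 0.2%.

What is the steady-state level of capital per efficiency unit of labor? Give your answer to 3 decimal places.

k* ≈ 7.739

In steady state, investment equals break-even investment: s·k^α = (n + g + δ)·k.
Dividing both sides by k: k^(1−α) = s / (n + g + δ).
k^0.66 = 0.22 / (0.002 + 0.020 + 0.035) = 0.22 / 0.057 = 3.8596
k* = 3.8596^(1/0.66) ≈ 7.7393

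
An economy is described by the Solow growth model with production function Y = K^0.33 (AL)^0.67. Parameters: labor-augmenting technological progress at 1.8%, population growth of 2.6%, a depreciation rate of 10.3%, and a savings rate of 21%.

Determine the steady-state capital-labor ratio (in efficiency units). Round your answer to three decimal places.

k* = 1.703

In steady state, investment equals break-even investment: s·k^α = (n + g + δ)·k.
Rearranging, k^(1−α) = s / (n + g + δ).
k^0.67 = 0.21 / (0.026 + 0.018 + 0.103) = 0.21 / 0.147 = 1.4286
k* = 1.4286^(1/0.67) ≈ 1.7030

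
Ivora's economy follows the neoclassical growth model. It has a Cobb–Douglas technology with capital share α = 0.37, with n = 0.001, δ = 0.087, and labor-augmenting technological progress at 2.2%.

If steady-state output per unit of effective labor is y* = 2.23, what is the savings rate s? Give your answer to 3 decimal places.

s ≈ 0.431

In steady state, investment equals break-even investment: s·k^α = (n + g + δ)·k.
Since y* = [s/(n + g + δ)]^(α/(1−α)), we have s/(n + g + δ) = (y*)^((1−α)/α) = 2.23^1.7027 = 3.9179.
Therefore s = 3.9179 × (n + g + δ) = 3.9179 × 0.110 = 0.4310.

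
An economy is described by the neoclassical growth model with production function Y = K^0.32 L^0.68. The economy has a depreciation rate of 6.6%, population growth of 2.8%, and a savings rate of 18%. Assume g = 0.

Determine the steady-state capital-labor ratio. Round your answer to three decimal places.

In steady state, investment equals break-even investment: s·k^α = (n + δ)·k.
Rearranging, k^(1−α) = s / (n + δ).
k^0.68 = 0.18 / (0.028 + 0.066) = 0.18 / 0.094 = 1.9149
k* = 1.9149^(1/0.68) ≈ 2.5997

k* ≈ 2.600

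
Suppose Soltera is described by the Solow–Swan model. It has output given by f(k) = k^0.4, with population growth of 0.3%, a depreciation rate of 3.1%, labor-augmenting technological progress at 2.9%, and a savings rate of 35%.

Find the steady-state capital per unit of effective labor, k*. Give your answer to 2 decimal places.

In steady state, investment equals break-even investment: s·k^α = (n + g + δ)·k.
Dividing both sides by k: k^(1−α) = s / (n + g + δ).
k^0.6 = 0.35 / (0.003 + 0.029 + 0.031) = 0.35 / 0.063 = 5.5556
k* = 5.5556^(1/0.6) ≈ 17.4268

k* = 17.43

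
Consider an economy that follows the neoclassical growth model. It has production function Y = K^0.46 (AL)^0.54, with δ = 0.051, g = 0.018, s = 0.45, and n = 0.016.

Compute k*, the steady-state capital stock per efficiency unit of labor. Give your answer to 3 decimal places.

In steady state, investment equals break-even investment: s·k^α = (n + g + δ)·k.
Rearranging, k^(1−α) = s / (n + g + δ).
k^0.54 = 0.45 / (0.016 + 0.018 + 0.051) = 0.45 / 0.085 = 5.2941
k* = 5.2941^(1/0.54) ≈ 21.8955

k* ≈ 21.896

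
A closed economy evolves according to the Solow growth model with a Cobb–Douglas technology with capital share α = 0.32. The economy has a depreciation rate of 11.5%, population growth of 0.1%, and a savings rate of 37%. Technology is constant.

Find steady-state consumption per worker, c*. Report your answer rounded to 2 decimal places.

At the steady state, Δk = 0, so s·k^α = (n + δ)·k.
Dividing both sides by k: k^(1−α) = s / (n + δ).
k^0.68 = 0.37 / (0.001 + 0.115) = 0.37 / 0.116 = 3.1897
k* = 3.1897^(1/0.68) ≈ 5.5056
y* = (k*)^α = 5.5056^0.32 ≈ 1.7261
c* = (1 − s)·y* = (1 − 0.37) × 1.7261 ≈ 1.0874

c* ≈ 1.09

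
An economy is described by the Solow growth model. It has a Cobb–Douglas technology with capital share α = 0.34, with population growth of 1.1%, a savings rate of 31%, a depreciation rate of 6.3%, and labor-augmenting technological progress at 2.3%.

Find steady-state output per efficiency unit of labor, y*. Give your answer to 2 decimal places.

y* ≈ 1.82

In steady state, investment equals break-even investment: s·k^α = (n + g + δ)·k.
Dividing both sides by k: k^(1−α) = s / (n + g + δ).
k^0.66 = 0.31 / (0.011 + 0.023 + 0.063) = 0.31 / 0.097 = 3.1959
k* = 3.1959^(1/0.66) ≈ 5.8148
y* = (k*)^α = 5.8148^0.34 ≈ 1.8195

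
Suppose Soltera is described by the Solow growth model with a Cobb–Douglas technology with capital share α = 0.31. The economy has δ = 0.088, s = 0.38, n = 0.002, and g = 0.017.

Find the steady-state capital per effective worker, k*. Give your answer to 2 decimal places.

k* = 6.28

At the steady state, Δk = 0, so s·k^α = (n + g + δ)·k.
Rearranging, k^(1−α) = s / (n + g + δ).
k^0.69 = 0.38 / (0.002 + 0.017 + 0.088) = 0.38 / 0.107 = 3.5514
k* = 3.5514^(1/0.69) ≈ 6.2760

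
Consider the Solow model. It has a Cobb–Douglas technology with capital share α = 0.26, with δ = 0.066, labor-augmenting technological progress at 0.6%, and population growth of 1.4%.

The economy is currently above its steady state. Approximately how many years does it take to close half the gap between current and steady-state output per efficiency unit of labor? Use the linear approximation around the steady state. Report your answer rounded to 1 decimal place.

Near the steady state the convergence rate is λ = (1 − α)(n + g + δ).
λ = (1 − 0.26) × 0.086 = 0.74 × 0.086 = 0.06364
Half-life = ln 2 / λ = 0.6931 / 0.06364 ≈ 10.89 years

t_½ ≈ 10.9 years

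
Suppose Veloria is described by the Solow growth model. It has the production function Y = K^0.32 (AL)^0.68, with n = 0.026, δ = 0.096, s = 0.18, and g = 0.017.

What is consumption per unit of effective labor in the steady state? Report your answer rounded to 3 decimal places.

c* ≈ 0.926

Steady state requires s·f(k) = (n + g + δ)·k, i.e. s·k^α = (n + g + δ)·k.
Rearranging, k^(1−α) = s / (n + g + δ).
k^0.68 = 0.18 / (0.026 + 0.017 + 0.096) = 0.18 / 0.139 = 1.2950
k* = 1.2950^(1/0.68) ≈ 1.4625
y* = (k*)^α = 1.4625^0.32 ≈ 1.1294
c* = (1 − s)·y* = (1 − 0.18) × 1.1294 ≈ 0.9261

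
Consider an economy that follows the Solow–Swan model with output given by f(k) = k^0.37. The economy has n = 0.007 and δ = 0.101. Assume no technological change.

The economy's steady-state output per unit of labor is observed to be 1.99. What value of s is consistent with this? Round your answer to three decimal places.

s ≈ 0.349

Steady state requires s·f(k) = (n + δ)·k, i.e. s·k^α = (n + δ)·k.
Since y* = [s/(n + δ)]^(α/(1−α)), we have s/(n + δ) = (y*)^((1−α)/α) = 1.99^1.7027 = 3.2274.
Therefore s = 3.2274 × (n + δ) = 3.2274 × 0.108 = 0.3486.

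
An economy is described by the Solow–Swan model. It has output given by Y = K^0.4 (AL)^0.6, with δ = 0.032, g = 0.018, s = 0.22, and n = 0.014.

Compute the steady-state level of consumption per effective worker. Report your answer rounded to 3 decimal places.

c* = 1.777

In steady state, investment equals break-even investment: s·k^α = (n + g + δ)·k.
Dividing both sides by k: k^(1−α) = s / (n + g + δ).
k^0.6 = 0.22 / (0.014 + 0.018 + 0.032) = 0.22 / 0.064 = 3.4375
k* = 3.4375^(1/0.6) ≈ 7.8296
y* = (k*)^α = 7.8296^0.4 ≈ 2.2777
c* = (1 − s)·y* = (1 − 0.22) × 2.2777 ≈ 1.7766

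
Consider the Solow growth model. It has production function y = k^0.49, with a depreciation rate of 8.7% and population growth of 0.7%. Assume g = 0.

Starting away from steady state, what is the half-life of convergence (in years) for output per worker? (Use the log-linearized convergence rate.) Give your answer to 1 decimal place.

Near the steady state the convergence rate is λ = (1 − α)(n + δ).
λ = (1 − 0.49) × 0.094 = 0.51 × 0.094 = 0.04794
Half-life = ln 2 / λ = 0.6931 / 0.04794 ≈ 14.46 years

about 14.5 years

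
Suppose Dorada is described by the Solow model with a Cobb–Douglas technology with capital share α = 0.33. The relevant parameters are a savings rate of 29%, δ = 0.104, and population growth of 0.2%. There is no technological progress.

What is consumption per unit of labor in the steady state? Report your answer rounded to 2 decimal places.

c* = 1.17

At the steady state, Δk = 0, so s·k^α = (n + δ)·k.
Rearranging, k^(1−α) = s / (n + δ).
k^0.67 = 0.29 / (0.002 + 0.104) = 0.29 / 0.106 = 2.7358
k* = 2.7358^(1/0.67) ≈ 4.4912
y* = (k*)^α = 4.4912^0.33 ≈ 1.6416
c* = (1 − s)·y* = (1 − 0.29) × 1.6416 ≈ 1.1655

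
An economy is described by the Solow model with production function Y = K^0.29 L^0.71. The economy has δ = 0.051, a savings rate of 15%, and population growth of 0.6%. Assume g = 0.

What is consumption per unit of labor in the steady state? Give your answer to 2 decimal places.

At the steady state, Δk = 0, so s·k^α = (n + δ)·k.
Dividing both sides by k: k^(1−α) = s / (n + δ).
k^0.71 = 0.15 / (0.006 + 0.051) = 0.15 / 0.057 = 2.6316
k* = 2.6316^(1/0.71) ≈ 3.9071
y* = (k*)^α = 3.9071^0.29 ≈ 1.4847
c* = (1 − s)·y* = (1 − 0.15) × 1.4847 ≈ 1.2620

c* ≈ 1.26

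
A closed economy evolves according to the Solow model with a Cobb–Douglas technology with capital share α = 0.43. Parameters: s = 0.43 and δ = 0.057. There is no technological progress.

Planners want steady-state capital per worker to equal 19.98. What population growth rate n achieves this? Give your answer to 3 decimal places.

In steady state, investment equals break-even investment: s·k^α = (n + δ)·k.
So s / (n + δ) = (k*)^(1−α) = 19.98^0.57 = 5.5124.
Therefore n + δ = s / 5.5124 = 0.43 / 5.5124 = 0.0780, so n = 0.0780 − 0.057 = 0.0210.

n ≈ 0.021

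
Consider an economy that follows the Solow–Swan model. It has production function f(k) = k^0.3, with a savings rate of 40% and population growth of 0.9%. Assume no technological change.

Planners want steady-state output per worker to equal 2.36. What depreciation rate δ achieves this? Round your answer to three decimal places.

At the steady state, Δk = 0, so s·k^α = (n + δ)·k.
Since y* = [s/(n + δ)]^(α/(1−α)), we have s/(n + δ) = (y*)^((1−α)/α) = 2.36^2.3333 = 7.4151.
Therefore n + δ = s / 7.4151 = 0.40 / 7.4151 = 0.0539, so δ = 0.0539 − 0.009 = 0.0449.

δ ≈ 0.045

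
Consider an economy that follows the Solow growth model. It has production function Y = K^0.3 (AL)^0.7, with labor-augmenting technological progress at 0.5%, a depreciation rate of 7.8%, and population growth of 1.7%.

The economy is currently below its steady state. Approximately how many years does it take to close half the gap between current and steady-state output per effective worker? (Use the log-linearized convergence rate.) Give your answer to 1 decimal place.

Near the steady state the convergence rate is λ = (1 − α)(n + g + δ).
λ = (1 − 0.3) × 0.100 = 0.7 × 0.100 = 0.0700
Half-life = ln 2 / λ = 0.6931 / 0.0700 ≈ 9.90 years

t_½ ≈ 9.9 years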